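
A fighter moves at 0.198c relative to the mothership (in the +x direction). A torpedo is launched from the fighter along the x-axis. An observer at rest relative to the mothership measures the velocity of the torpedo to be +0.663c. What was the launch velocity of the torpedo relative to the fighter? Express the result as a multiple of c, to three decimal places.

+0.535c

Invert the composition law: u' = (u − v)/(1 − uv/c²).
u' = (0.663 − 0.198) / (1 − (0.663)(0.198)) = 0.4650/0.8687 = 0.5353.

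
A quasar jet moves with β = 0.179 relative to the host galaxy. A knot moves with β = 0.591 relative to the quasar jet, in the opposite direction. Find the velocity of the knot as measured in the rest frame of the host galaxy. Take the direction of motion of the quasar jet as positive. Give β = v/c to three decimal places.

β = -0.461

With v = 0.179 and u' = -0.591 (in units of c),
u = (u' + v)/(1 + u'v/c²):
u = (-0.591 + 0.179) / (1 + (-0.591)·0.179) = -0.4120/0.8942 = -0.4607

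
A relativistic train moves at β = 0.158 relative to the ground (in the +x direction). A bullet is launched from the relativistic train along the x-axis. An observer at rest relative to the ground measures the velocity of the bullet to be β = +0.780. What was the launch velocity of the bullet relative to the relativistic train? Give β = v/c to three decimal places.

Invert the composition law: u' = (u − v)/(1 − uv/c²).
u' = (0.780 − 0.158) / (1 − (0.780)(0.158)) = 0.6220/0.8768 = 0.7094.

β = +0.709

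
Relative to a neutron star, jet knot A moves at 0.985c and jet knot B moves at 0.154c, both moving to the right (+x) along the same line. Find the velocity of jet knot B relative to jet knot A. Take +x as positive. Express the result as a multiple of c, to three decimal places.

β_A = 0.985, β_B = 0.154.
Transform to A's frame with the inverse velocity-addition law: u' = (u − v)/(1 − uv/c²), taking u = β_B and v = β_A.
u' = (0.154 − 0.985) / (1 − (0.985)(0.154)) = -0.8310/0.8483 = -0.9796.

-0.980c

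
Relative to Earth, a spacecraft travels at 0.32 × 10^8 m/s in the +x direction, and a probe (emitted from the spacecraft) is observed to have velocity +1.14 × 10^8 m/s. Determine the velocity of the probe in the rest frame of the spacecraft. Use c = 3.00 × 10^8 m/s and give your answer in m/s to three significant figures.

v = 0.107c, u = 0.380c.
Invert the composition law: u' = (u − v)/(1 − uv/c²).
u' = (0.380 − 0.107) / (1 − (0.380)(0.107)) = 0.2733/0.9595 = 0.2849.
u' = 0.2849 × 3.00 × 10^8 m/s.

+8.55 × 10^7 m/s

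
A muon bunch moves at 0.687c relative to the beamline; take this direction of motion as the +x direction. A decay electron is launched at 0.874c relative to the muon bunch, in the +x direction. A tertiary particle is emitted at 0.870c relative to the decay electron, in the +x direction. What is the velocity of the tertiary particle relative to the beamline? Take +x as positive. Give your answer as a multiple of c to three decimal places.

0.998c

Apply u = (u' + v)/(1 + u'v/c²) successively, working outward toward the beamline.
Start: velocity of the muon bunch relative to the beamline = 0.6870c.
Compose with the decay electron (u' = 0.874 in the muon bunch frame): u_1 = (0.874 + 0.687) / (1 + 0.874·0.687) = 1.5610/1.6004 = 0.9754.
Compose with the tertiary particle (u' = 0.870 in the decay electron frame): u_2 = (0.870 + 0.975) / (1 + 0.870·0.975) = 1.8454/1.8486 = 0.9983.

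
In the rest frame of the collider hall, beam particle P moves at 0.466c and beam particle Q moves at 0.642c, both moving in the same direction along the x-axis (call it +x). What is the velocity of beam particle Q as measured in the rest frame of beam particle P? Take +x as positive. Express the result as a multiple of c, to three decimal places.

β_A = 0.466, β_B = 0.642.
Transform to A's frame with the inverse velocity-addition law: u' = (u − v)/(1 − uv/c²), taking u = β_B and v = β_A.
u' = (0.642 − 0.466) / (1 − (0.466)(0.642)) = 0.1760/0.7008 = 0.2511.

+0.251c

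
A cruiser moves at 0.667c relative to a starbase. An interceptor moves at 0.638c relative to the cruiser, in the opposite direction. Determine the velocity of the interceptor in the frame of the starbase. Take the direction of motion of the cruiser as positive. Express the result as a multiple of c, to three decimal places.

With v = 0.667 and u' = -0.638 (in units of c),
u = (u' + v)/(1 + u'v/c²):
u = (-0.638 + 0.667) / (1 + (-0.638)·0.667) = 0.0290/0.5745 = 0.0505

+0.050c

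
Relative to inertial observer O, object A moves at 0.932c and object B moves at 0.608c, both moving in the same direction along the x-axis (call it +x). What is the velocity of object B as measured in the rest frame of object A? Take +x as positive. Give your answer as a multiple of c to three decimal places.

β_A = 0.932, β_B = 0.608.
Transform to A's frame with the inverse velocity-addition law: u' = (u − v)/(1 − uv/c²), taking u = β_B and v = β_A.
u' = (0.608 − 0.932) / (1 − (0.932)(0.608)) = -0.3240/0.4333 = -0.7477.

-0.748c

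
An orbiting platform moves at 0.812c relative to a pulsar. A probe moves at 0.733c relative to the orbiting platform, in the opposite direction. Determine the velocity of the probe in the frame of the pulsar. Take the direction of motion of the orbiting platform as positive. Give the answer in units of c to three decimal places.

+0.195c

With v = 0.812 and u' = -0.733 (in units of c),
u = (u' + v)/(1 + u'v/c²):
u = (-0.733 + 0.812) / (1 + (-0.733)·0.812) = 0.0790/0.4048 = 0.1952
(Galilean addition would give +0.079c.)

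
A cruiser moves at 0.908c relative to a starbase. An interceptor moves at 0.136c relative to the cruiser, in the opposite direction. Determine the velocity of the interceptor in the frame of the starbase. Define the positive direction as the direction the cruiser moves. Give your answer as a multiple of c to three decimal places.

With v = 0.908 and u' = -0.136 (in units of c),
u = (u' + v)/(1 + u'v/c²):
u = (-0.136 + 0.908) / (1 + (-0.136)·0.908) = 0.7720/0.8765 = 0.8808

+0.881c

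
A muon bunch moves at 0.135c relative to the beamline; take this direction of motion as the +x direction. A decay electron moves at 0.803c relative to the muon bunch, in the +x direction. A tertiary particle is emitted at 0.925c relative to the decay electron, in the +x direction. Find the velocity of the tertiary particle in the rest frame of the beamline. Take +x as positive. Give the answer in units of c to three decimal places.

0.994c

Apply u = (u' + v)/(1 + u'v/c²) successively, working outward toward the beamline.
Start: velocity of the muon bunch relative to the beamline = 0.1350c.
Compose with the decay electron (u' = 0.803 in the muon bunch frame): u_1 = (0.803 + 0.135) / (1 + 0.803·0.135) = 0.9380/1.1084 = 0.8463.
Compose with the tertiary particle (u' = 0.925 in the decay electron frame): u_2 = (0.925 + 0.846) / (1 + 0.925·0.846) = 1.7713/1.7828 = 0.9935.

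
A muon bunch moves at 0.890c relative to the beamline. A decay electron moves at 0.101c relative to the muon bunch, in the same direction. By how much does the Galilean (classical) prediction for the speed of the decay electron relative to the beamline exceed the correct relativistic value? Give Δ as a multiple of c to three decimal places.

Δ = 0.082c

Galilean: u_cl = 0.101 + 0.890 = 0.9910.
Relativistic: u_rel = (0.101 + 0.890) / (1 + 0.101·0.890) = 0.9910/1.0899 = 0.9093.
Δ = 0.9910 − 0.9093 = 0.0817.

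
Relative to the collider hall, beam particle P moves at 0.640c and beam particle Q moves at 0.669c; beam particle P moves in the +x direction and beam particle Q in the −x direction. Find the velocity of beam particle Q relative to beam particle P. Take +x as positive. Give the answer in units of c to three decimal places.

β_A = 0.640, β_B = -0.669.
Transform to A's frame with the inverse velocity-addition law: u' = (u − v)/(1 − uv/c²), taking u = β_B and v = β_A.
u' = (-0.669 − 0.640) / (1 − (0.640)(-0.669)) = -1.3090/1.4282 = -0.9166.

-0.917c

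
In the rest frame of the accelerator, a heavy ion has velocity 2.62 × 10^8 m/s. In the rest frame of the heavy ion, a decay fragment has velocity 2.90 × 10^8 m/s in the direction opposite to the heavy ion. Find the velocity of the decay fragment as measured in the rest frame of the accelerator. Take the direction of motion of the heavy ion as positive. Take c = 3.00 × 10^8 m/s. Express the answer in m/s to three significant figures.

-1.80 × 10^8 m/s

In units of c (dividing by 3.00 × 10^8 m/s): v = 0.873, u' = -0.967.
u = (u' + v)/(1 + u'v/c²):
u = (-0.967 + 0.873) / (1 + (-0.967)·0.873) = -0.0933/0.1558 = -0.5991
(Galilean addition would give -0.093c.)
Converting back: u = -0.5991 × 3.00 × 10^8 m/s.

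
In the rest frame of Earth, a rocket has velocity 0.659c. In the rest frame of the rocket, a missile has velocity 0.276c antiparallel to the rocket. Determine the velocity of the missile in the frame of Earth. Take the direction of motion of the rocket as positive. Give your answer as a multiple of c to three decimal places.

With v = 0.659 and u' = -0.276 (in units of c),
u = (u' + v)/(1 + u'v/c²):
u = (-0.276 + 0.659) / (1 + (-0.276)·0.659) = 0.3830/0.8181 = 0.4681

+0.468c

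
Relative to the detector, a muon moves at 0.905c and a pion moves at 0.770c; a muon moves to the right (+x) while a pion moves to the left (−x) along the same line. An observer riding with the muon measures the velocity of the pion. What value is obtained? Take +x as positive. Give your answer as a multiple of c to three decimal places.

-0.987c

β_A = 0.905, β_B = -0.770.
Transform to A's frame with the inverse velocity-addition law: u' = (u − v)/(1 − uv/c²), taking u = β_B and v = β_A.
u' = (-0.770 − 0.905) / (1 − (0.905)(-0.770)) = -1.6750/1.6968 = -0.9871.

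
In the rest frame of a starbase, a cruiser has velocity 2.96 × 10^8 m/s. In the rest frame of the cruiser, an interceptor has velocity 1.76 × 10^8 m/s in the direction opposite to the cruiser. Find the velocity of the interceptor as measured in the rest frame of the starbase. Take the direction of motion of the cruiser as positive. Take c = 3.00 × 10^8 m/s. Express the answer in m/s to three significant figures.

+2.85 × 10^8 m/s

In units of c (dividing by 3.00 × 10^8 m/s): v = 0.987, u' = -0.587.
u = (u' + v)/(1 + u'v/c²):
u = (-0.587 + 0.987) / (1 + (-0.587)·0.987) = 0.4000/0.4212 = 0.9498
Converting back: u = 0.9498 × 3.00 × 10^8 m/s.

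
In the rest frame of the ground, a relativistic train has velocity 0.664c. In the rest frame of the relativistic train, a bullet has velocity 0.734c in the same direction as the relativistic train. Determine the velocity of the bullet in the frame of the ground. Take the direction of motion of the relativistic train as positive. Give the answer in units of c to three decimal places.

0.940c

With v = 0.664 and u' = 0.734 (in units of c),
u = (u' + v)/(1 + u'v/c²):
u = (0.734 + 0.664) / (1 + 0.734·0.664) = 1.3980/1.4874 = 0.9399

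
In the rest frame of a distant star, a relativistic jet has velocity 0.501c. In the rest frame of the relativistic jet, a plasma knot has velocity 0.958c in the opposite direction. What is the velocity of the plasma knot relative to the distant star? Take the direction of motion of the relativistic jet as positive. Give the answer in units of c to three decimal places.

With v = 0.501 and u' = -0.958 (in units of c),
u = (u' + v)/(1 + u'v/c²):
u = (-0.958 + 0.501) / (1 + (-0.958)·0.501) = -0.4570/0.5200 = -0.8788

-0.879c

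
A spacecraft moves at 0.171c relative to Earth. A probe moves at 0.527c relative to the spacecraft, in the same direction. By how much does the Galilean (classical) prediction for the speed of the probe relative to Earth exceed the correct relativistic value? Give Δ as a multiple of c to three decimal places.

Δ = 0.058c

Galilean: u_cl = 0.527 + 0.171 = 0.6980.
Relativistic: u_rel = (0.527 + 0.171) / (1 + 0.527·0.171) = 0.6980/1.0901 = 0.6403.
Δ = 0.6980 − 0.6403 = 0.0577.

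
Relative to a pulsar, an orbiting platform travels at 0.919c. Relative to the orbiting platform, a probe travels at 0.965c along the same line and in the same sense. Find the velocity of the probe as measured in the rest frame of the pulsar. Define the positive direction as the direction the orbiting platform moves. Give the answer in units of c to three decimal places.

0.998c

With v = 0.919 and u' = 0.965 (in units of c),
u = (u' + v)/(1 + u'v/c²):
u = (0.965 + 0.919) / (1 + 0.965·0.919) = 1.8840/1.8868 = 0.9985
(Galilean addition would give +1.884c, exceeding c.)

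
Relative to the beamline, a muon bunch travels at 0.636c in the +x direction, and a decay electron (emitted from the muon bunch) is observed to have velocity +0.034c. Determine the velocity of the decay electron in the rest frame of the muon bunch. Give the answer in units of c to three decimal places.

-0.615c

Invert the composition law: u' = (u − v)/(1 − uv/c²).
u' = (0.034 − 0.636) / (1 − (0.034)(0.636)) = -0.6020/0.9784 = -0.6153.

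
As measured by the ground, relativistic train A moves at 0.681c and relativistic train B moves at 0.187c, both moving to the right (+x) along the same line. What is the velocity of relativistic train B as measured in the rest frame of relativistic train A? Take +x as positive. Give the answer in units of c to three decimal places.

β_A = 0.681, β_B = 0.187.
Transform to A's frame with the inverse velocity-addition law: u' = (u − v)/(1 − uv/c²), taking u = β_B and v = β_A.
u' = (0.187 − 0.681) / (1 − (0.681)(0.187)) = -0.4940/0.8727 = -0.5661.

-0.566c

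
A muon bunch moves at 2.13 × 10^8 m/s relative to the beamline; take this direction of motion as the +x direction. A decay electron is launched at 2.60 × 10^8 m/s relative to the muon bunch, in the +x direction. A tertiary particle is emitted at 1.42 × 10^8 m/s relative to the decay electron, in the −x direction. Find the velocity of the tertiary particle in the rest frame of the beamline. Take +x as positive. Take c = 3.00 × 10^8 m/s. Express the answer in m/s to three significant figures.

+2.80 × 10^8 m/s

Apply u = (u' + v)/(1 + u'v/c²) successively, working outward toward the beamline.
(Dividing each given speed by c = 3.00 × 10^8 m/s to work in units of c.)
Start: velocity of the muon bunch relative to the beamline = 0.7100c.
Compose with the decay electron (u' = 0.867 in the muon bunch frame): u_1 = (0.867 + 0.710) / (1 + 0.867·0.710) = 1.5767/1.6153 = 0.9761.
Compose with the tertiary particle (u' = -0.473 in the decay electron frame): u_2 = (-0.473 + 0.976) / (1 + (-0.473)·0.976) = 0.5027/0.5380 = 0.9344.
So u = 0.9344 × 3.00 × 10^8 m/s.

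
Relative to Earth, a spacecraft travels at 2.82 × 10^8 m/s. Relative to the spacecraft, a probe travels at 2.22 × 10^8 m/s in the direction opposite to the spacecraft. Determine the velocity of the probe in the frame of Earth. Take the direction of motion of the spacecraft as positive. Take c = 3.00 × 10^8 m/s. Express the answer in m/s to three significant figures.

+1.97 × 10^8 m/s

In units of c (dividing by 3.00 × 10^8 m/s): v = 0.940, u' = -0.740.
u = (u' + v)/(1 + u'v/c²):
u = (-0.740 + 0.940) / (1 + (-0.740)·0.940) = 0.2000/0.3044 = 0.6570
(Galilean addition would give +0.200c.)
Converting back: u = 0.6570 × 3.00 × 10^8 m/s.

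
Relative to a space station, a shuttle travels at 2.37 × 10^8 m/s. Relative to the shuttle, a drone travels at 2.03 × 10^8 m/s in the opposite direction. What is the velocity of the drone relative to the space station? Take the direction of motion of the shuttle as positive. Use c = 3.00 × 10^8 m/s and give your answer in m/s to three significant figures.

+7.31 × 10^7 m/s

In units of c (dividing by 3.00 × 10^8 m/s): v = 0.790, u' = -0.677.
u = (u' + v)/(1 + u'v/c²):
u = (-0.677 + 0.790) / (1 + (-0.677)·0.790) = 0.1133/0.4654 = 0.2435
Converting back: u = 0.2435 × 3.00 × 10^8 m/s.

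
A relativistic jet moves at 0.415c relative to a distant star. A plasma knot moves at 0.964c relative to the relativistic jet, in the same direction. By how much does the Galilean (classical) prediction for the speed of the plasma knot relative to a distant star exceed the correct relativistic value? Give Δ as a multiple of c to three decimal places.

Galilean: u_cl = 0.964 + 0.415 = 1.3790.
Relativistic: u_rel = (0.964 + 0.415) / (1 + 0.964·0.415) = 1.3790/1.4001 = 0.9850.
Δ = 1.3790 − 0.9850 = 0.3940.
(The classical prediction exceeds c; the relativistic result does not.)

Δ = 0.394c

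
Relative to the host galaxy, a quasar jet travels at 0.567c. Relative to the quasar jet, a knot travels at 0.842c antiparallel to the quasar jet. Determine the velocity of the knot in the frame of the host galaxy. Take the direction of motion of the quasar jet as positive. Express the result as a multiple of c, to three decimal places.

With v = 0.567 and u' = -0.842 (in units of c),
u = (u' + v)/(1 + u'v/c²):
u = (-0.842 + 0.567) / (1 + (-0.842)·0.567) = -0.2750/0.5226 = -0.5262

-0.526c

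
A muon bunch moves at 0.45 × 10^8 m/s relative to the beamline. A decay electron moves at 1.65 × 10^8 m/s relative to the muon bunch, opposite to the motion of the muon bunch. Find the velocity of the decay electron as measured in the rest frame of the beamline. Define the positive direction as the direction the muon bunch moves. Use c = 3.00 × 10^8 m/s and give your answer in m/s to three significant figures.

-1.31 × 10^8 m/s

In units of c (dividing by 3.00 × 10^8 m/s): v = 0.150, u' = -0.550.
u = (u' + v)/(1 + u'v/c²):
u = (-0.550 + 0.150) / (1 + (-0.550)·0.150) = -0.4000/0.9175 = -0.4360
Converting back: u = -0.4360 × 3.00 × 10^8 m/s.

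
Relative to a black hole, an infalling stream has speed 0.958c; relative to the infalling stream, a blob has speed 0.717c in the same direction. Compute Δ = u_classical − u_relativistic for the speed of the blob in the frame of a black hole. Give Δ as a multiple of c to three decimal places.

Δ = 0.682c

Galilean: u_cl = 0.717 + 0.958 = 1.6750.
Relativistic: u_rel = (0.717 + 0.958) / (1 + 0.717·0.958) = 1.6750/1.6869 = 0.9930.
Δ = 1.6750 − 0.9930 = 0.6820.
(The classical prediction exceeds c; the relativistic result does not.)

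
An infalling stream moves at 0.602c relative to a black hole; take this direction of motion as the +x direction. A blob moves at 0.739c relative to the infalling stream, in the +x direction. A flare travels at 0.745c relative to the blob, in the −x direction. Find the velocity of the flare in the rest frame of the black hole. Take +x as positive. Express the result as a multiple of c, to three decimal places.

Apply u = (u' + v)/(1 + u'v/c²) successively, working outward toward the black hole.
Start: velocity of the infalling stream relative to the black hole = 0.6020c.
Compose with the blob (u' = 0.739 in the infalling stream frame): u_1 = (0.739 + 0.602) / (1 + 0.739·0.602) = 1.3410/1.4449 = 0.9281.
Compose with the flare (u' = -0.745 in the blob frame): u_2 = (-0.745 + 0.928) / (1 + (-0.745)·0.928) = 0.1831/0.3086 = 0.5934.

+0.593c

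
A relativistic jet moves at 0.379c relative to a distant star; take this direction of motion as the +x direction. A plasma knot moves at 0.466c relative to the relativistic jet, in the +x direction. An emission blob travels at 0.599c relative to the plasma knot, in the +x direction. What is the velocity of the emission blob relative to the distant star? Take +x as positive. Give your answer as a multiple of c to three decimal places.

0.921c

Apply u = (u' + v)/(1 + u'v/c²) successively, working outward toward the distant star.
Start: velocity of the relativistic jet relative to the distant star = 0.3790c.
Compose with the plasma knot (u' = 0.466 in the relativistic jet frame): u_1 = (0.466 + 0.379) / (1 + 0.466·0.379) = 0.8450/1.1766 = 0.7182.
Compose with the emission blob (u' = 0.599 in the plasma knot frame): u_2 = (0.599 + 0.718) / (1 + 0.599·0.718) = 1.3172/1.4302 = 0.9210.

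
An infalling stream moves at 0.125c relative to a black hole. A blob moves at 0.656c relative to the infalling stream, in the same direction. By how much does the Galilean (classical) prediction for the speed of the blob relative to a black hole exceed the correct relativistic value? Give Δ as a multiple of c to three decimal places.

Galilean: u_cl = 0.656 + 0.125 = 0.7810.
Relativistic: u_rel = (0.656 + 0.125) / (1 + 0.656·0.125) = 0.7810/1.0820 = 0.7218.
Δ = 0.7810 − 0.7218 = 0.0592.

Δ = 0.059c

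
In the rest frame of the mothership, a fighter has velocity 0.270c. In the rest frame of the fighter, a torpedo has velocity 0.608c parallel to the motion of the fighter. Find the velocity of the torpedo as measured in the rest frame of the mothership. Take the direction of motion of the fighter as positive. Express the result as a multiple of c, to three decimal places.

0.754c

With v = 0.270 and u' = 0.608 (in units of c),
u = (u' + v)/(1 + u'v/c²):
u = (0.608 + 0.270) / (1 + 0.608·0.270) = 0.8780/1.1642 = 0.7542
(Galilean addition would give +0.878c.)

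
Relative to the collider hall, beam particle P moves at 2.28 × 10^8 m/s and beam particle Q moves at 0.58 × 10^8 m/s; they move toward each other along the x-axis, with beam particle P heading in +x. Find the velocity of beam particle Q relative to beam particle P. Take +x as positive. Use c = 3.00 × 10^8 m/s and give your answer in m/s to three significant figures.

β_A = 0.760, β_B = -0.193 (dividing each by c = 3.00 × 10^8 m/s).
Transform to A's frame with the inverse velocity-addition law: u' = (u − v)/(1 − uv/c²), taking u = β_B and v = β_A.
u' = (-0.193 − 0.760) / (1 − (0.760)(-0.193)) = -0.9533/1.1469 = -0.8312.
u' = -0.8312 × 3.00 × 10^8 m/s.

-2.49 × 10^8 m/s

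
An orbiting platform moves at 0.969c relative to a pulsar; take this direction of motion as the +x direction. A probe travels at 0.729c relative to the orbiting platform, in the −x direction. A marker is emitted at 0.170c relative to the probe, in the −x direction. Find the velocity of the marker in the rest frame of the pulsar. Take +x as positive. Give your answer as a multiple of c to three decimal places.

+0.752c

Apply u = (u' + v)/(1 + u'v/c²) successively, working outward toward the pulsar.
Start: velocity of the orbiting platform relative to the pulsar = 0.9690c.
Compose with the probe (u' = -0.729 in the orbiting platform frame): u_1 = (-0.729 + 0.969) / (1 + (-0.729)·0.969) = 0.2400/0.2936 = 0.8174.
Compose with the marker (u' = -0.170 in the probe frame): u_2 = (-0.170 + 0.817) / (1 + (-0.170)·0.817) = 0.6474/0.8610 = 0.7519.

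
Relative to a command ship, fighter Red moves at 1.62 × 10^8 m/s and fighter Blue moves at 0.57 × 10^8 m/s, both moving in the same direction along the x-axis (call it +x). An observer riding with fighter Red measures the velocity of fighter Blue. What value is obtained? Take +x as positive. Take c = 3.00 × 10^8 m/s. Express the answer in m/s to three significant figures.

-1.17 × 10^8 m/s

β_A = 0.540, β_B = 0.190 (dividing each by c = 3.00 × 10^8 m/s).
Transform to A's frame with the inverse velocity-addition law: u' = (u − v)/(1 − uv/c²), taking u = β_B and v = β_A.
u' = (0.190 − 0.540) / (1 − (0.540)(0.190)) = -0.3500/0.8974 = -0.3900.
u' = -0.3900 × 3.00 × 10^8 m/s.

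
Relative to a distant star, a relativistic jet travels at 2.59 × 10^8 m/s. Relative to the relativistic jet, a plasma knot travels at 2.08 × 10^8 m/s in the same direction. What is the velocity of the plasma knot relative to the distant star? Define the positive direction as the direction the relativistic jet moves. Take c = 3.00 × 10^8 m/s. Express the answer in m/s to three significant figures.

In units of c (dividing by 3.00 × 10^8 m/s): v = 0.863, u' = 0.693.
u = (u' + v)/(1 + u'v/c²):
u = (0.693 + 0.863) / (1 + 0.693·0.863) = 1.5567/1.5986 = 0.9738
(Galilean addition would give +1.557c, exceeding c.)
Converting back: u = 0.9738 × 3.00 × 10^8 m/s.

2.92 × 10^8 m/s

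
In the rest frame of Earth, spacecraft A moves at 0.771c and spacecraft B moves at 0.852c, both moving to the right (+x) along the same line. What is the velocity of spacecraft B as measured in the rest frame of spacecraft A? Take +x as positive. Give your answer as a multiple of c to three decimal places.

+0.236c

β_A = 0.771, β_B = 0.852.
Transform to A's frame with the inverse velocity-addition law: u' = (u − v)/(1 − uv/c²), taking u = β_B and v = β_A.
u' = (0.852 − 0.771) / (1 − (0.771)(0.852)) = 0.0810/0.3431 = 0.2361.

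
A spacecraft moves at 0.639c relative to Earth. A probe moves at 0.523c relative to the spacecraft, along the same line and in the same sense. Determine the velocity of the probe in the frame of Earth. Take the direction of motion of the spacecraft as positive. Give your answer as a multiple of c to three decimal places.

0.871c

With v = 0.639 and u' = 0.523 (in units of c),
u = (u' + v)/(1 + u'v/c²):
u = (0.523 + 0.639) / (1 + 0.523·0.639) = 1.1620/1.3342 = 0.8709
(Galilean addition would give +1.162c, exceeding c.)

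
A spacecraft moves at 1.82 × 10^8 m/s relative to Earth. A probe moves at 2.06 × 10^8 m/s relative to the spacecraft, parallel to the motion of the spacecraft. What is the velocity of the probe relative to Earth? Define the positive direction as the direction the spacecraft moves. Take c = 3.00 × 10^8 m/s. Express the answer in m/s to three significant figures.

2.74 × 10^8 m/s

In units of c (dividing by 3.00 × 10^8 m/s): v = 0.607, u' = 0.687.
u = (u' + v)/(1 + u'v/c²):
u = (0.687 + 0.607) / (1 + 0.687·0.607) = 1.2933/1.4166 = 0.9130
Converting back: u = 0.9130 × 3.00 × 10^8 m/s.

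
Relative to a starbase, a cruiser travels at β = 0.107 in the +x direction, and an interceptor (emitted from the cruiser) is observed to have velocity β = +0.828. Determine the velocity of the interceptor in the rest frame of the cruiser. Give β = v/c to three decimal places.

Invert the composition law: u' = (u − v)/(1 − uv/c²).
u' = (0.828 − 0.107) / (1 − (0.828)(0.107)) = 0.7210/0.9114 = 0.7911.

β = +0.791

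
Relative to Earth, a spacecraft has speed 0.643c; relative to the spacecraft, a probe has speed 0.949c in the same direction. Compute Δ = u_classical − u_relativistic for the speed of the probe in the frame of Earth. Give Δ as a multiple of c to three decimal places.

Galilean: u_cl = 0.949 + 0.643 = 1.5920.
Relativistic: u_rel = (0.949 + 0.643) / (1 + 0.949·0.643) = 1.5920/1.6102 = 0.9887.
Δ = 1.5920 − 0.9887 = 0.6033.
(The classical prediction exceeds c; the relativistic result does not.)

Δ = 0.603c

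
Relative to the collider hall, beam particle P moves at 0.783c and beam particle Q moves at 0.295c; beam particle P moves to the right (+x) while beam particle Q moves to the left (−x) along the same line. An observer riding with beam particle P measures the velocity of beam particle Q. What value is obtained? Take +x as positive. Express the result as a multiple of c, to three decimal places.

β_A = 0.783, β_B = -0.295.
Transform to A's frame with the inverse velocity-addition law: u' = (u − v)/(1 − uv/c²), taking u = β_B and v = β_A.
u' = (-0.295 − 0.783) / (1 − (0.783)(-0.295)) = -1.0780/1.2310 = -0.8757.

-0.876c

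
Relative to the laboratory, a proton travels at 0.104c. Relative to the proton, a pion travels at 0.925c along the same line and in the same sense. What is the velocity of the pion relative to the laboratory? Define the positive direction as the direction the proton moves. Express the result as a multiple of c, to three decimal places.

0.939c

With v = 0.104 and u' = 0.925 (in units of c),
u = (u' + v)/(1 + u'v/c²):
u = (0.925 + 0.104) / (1 + 0.925·0.104) = 1.0290/1.0962 = 0.9387
(Galilean addition would give +1.029c, exceeding c.)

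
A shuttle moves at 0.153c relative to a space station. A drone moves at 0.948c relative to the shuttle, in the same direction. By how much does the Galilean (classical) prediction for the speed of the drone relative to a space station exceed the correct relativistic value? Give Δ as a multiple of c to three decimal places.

Δ = 0.139c

Galilean: u_cl = 0.948 + 0.153 = 1.1010.
Relativistic: u_rel = (0.948 + 0.153) / (1 + 0.948·0.153) = 1.1010/1.1450 = 0.9615.
Δ = 1.1010 − 0.9615 = 0.1395.
(The classical prediction exceeds c; the relativistic result does not.)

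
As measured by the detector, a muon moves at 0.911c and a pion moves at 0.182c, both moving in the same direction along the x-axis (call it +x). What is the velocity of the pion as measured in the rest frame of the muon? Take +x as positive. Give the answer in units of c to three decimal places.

β_A = 0.911, β_B = 0.182.
Transform to A's frame with the inverse velocity-addition law: u' = (u − v)/(1 − uv/c²), taking u = β_B and v = β_A.
u' = (0.182 − 0.911) / (1 − (0.911)(0.182)) = -0.7290/0.8342 = -0.8739.

-0.874c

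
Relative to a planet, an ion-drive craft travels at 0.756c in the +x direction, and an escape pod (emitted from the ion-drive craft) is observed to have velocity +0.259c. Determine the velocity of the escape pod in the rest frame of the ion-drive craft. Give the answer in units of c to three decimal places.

Invert the composition law: u' = (u − v)/(1 − uv/c²).
u' = (0.259 − 0.756) / (1 − (0.259)(0.756)) = -0.4970/0.8042 = -0.6180.

-0.618c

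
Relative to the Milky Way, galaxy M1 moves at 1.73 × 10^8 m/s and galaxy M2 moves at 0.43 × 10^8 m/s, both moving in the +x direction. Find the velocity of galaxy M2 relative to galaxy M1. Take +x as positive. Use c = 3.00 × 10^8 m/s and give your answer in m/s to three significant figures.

β_A = 0.577, β_B = 0.143 (dividing each by c = 3.00 × 10^8 m/s).
Transform to A's frame with the inverse velocity-addition law: u' = (u − v)/(1 − uv/c²), taking u = β_B and v = β_A.
u' = (0.143 − 0.577) / (1 − (0.577)(0.143)) = -0.4333/0.9173 = -0.4724.
u' = -0.4724 × 3.00 × 10^8 m/s.

-1.42 × 10^8 m/s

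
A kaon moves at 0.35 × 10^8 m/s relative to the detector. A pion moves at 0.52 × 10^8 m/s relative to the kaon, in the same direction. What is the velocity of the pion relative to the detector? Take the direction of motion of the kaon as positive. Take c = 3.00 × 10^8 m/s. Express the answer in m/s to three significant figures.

8.53 × 10^7 m/s

In units of c (dividing by 3.00 × 10^8 m/s): v = 0.117, u' = 0.173.
u = (u' + v)/(1 + u'v/c²):
u = (0.173 + 0.117) / (1 + 0.173·0.117) = 0.2900/1.0202 = 0.2843
(Galilean addition would give +0.290c.)
Converting back: u = 0.2843 × 3.00 × 10^8 m/s.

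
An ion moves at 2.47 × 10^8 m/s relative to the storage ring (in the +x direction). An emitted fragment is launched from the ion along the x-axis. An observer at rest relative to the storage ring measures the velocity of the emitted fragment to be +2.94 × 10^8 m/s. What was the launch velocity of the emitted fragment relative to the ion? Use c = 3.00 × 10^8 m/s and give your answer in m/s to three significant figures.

v = 0.823c, u = 0.980c.
Invert the composition law: u' = (u − v)/(1 − uv/c²).
u' = (0.980 − 0.823) / (1 − (0.980)(0.823)) = 0.1567/0.1931 = 0.8112.
u' = 0.8112 × 3.00 × 10^8 m/s.

+2.43 × 10^8 m/s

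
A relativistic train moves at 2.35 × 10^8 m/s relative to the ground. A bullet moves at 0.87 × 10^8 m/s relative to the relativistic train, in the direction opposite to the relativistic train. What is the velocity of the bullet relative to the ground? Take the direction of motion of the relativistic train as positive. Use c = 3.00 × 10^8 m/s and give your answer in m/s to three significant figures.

+1.92 × 10^8 m/s

In units of c (dividing by 3.00 × 10^8 m/s): v = 0.783, u' = -0.290.
u = (u' + v)/(1 + u'v/c²):
u = (-0.290 + 0.783) / (1 + (-0.290)·0.783) = 0.4933/0.7728 = 0.6383
(Galilean addition would give +0.493c.)
Converting back: u = 0.6383 × 3.00 × 10^8 m/s.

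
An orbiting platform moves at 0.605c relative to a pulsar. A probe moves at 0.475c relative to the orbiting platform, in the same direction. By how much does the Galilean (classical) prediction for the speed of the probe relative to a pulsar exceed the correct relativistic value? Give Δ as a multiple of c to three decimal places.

Δ = 0.241c

Galilean: u_cl = 0.475 + 0.605 = 1.0800.
Relativistic: u_rel = (0.475 + 0.605) / (1 + 0.475·0.605) = 1.0800/1.2874 = 0.8389.
Δ = 1.0800 − 0.8389 = 0.2411.
(The classical prediction exceeds c; the relativistic result does not.)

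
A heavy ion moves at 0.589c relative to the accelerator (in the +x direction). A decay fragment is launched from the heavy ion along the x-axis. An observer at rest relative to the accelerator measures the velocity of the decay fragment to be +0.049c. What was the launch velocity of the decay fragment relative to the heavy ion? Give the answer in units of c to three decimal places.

Invert the composition law: u' = (u − v)/(1 − uv/c²).
u' = (0.049 − 0.589) / (1 − (0.049)(0.589)) = -0.5400/0.9711 = -0.5560.

-0.556c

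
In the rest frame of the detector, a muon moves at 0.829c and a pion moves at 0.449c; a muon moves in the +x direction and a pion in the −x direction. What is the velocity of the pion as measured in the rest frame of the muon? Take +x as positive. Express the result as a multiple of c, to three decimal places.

β_A = 0.829, β_B = -0.449.
Transform to A's frame with the inverse velocity-addition law: u' = (u − v)/(1 − uv/c²), taking u = β_B and v = β_A.
u' = (-0.449 − 0.829) / (1 − (0.829)(-0.449)) = -1.2780/1.3722 = -0.9313.

-0.931c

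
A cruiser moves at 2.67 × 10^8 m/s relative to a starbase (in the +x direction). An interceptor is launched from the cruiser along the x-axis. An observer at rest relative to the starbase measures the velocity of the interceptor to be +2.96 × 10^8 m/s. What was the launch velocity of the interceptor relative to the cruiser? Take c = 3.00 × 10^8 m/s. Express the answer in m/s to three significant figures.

v = 0.890c, u = 0.987c.
Invert the composition law: u' = (u − v)/(1 − uv/c²).
u' = (0.987 − 0.890) / (1 − (0.987)(0.890)) = 0.0967/0.1219 = 0.7932.
u' = 0.7932 × 3.00 × 10^8 m/s.

+2.38 × 10^8 m/s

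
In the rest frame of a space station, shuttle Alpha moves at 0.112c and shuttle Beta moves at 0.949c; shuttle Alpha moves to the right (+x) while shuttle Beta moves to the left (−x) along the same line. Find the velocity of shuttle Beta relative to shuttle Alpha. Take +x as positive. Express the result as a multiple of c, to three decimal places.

-0.959c

β_A = 0.112, β_B = -0.949.
Transform to A's frame with the inverse velocity-addition law: u' = (u − v)/(1 − uv/c²), taking u = β_B and v = β_A.
u' = (-0.949 − 0.112) / (1 − (0.112)(-0.949)) = -1.0610/1.1063 = -0.9591.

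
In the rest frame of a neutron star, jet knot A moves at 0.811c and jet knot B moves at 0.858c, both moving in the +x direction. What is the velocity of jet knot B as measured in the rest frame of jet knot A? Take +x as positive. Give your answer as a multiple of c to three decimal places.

β_A = 0.811, β_B = 0.858.
Transform to A's frame with the inverse velocity-addition law: u' = (u − v)/(1 − uv/c²), taking u = β_B and v = β_A.
u' = (0.858 − 0.811) / (1 − (0.811)(0.858)) = 0.0470/0.3042 = 0.1545.

+0.155c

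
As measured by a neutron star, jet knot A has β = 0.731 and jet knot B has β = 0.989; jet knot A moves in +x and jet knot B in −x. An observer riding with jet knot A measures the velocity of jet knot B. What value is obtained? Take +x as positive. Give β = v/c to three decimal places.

β_A = 0.731, β_B = -0.989.
Transform to A's frame with the inverse velocity-addition law: u' = (u − v)/(1 − uv/c²), taking u = β_B and v = β_A.
u' = (-0.989 − 0.731) / (1 − (0.731)(-0.989)) = -1.7200/1.7230 = -0.9983.

β = -0.998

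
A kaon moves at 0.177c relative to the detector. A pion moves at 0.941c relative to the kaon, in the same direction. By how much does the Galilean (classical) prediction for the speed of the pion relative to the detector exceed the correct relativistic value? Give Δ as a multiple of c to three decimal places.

Δ = 0.160c

Galilean: u_cl = 0.941 + 0.177 = 1.1180.
Relativistic: u_rel = (0.941 + 0.177) / (1 + 0.941·0.177) = 1.1180/1.1666 = 0.9584.
Δ = 1.1180 − 0.9584 = 0.1596.
(The classical prediction exceeds c; the relativistic result does not.)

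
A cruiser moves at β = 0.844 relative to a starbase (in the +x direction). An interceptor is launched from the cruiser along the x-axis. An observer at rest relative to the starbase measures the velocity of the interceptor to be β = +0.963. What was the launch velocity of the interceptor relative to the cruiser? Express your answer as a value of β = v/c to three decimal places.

β = +0.636

Invert the composition law: u' = (u − v)/(1 − uv/c²).
u' = (0.963 − 0.844) / (1 − (0.963)(0.844)) = 0.1190/0.1872 = 0.6356.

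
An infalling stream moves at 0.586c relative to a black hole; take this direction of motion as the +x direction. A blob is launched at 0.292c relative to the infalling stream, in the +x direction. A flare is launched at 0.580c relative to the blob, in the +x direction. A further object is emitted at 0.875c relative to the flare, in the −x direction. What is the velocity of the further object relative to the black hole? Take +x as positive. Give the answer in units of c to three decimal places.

Apply u = (u' + v)/(1 + u'v/c²) successively, working outward toward the black hole.
Start: velocity of the infalling stream relative to the black hole = 0.5860c.
Compose with the blob (u' = 0.292 in the infalling stream frame): u_1 = (0.292 + 0.586) / (1 + 0.292·0.586) = 0.8780/1.1711 = 0.7497.
Compose with the flare (u' = 0.580 in the blob frame): u_2 = (0.580 + 0.750) / (1 + 0.580·0.750) = 1.3297/1.4348 = 0.9267.
Compose with the further object (u' = -0.875 in the flare frame): u_3 = (-0.875 + 0.927) / (1 + (-0.875)·0.927) = 0.0517/0.1891 = 0.2736.

+0.274c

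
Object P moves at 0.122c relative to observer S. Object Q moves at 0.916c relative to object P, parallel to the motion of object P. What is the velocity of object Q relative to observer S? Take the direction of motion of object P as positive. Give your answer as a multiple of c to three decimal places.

With v = 0.122 and u' = 0.916 (in units of c),
u = (u' + v)/(1 + u'v/c²):
u = (0.916 + 0.122) / (1 + 0.916·0.122) = 1.0380/1.1118 = 0.9337
(Galilean addition would give +1.038c, exceeding c.)

0.934c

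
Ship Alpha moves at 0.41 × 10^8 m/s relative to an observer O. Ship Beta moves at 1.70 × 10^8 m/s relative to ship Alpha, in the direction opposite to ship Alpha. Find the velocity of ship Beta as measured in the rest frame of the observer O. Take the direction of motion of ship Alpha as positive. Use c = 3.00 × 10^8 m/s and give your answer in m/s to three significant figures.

In units of c (dividing by 3.00 × 10^8 m/s): v = 0.137, u' = -0.567.
u = (u' + v)/(1 + u'v/c²):
u = (-0.567 + 0.137) / (1 + (-0.567)·0.137) = -0.4300/0.9226 = -0.4661
(Galilean addition would give -0.430c.)
Converting back: u = -0.4661 × 3.00 × 10^8 m/s.

-1.40 × 10^8 m/s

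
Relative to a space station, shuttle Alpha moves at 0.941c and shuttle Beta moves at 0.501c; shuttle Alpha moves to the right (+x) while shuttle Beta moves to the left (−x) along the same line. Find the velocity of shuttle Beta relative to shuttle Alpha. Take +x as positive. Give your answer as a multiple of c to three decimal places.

-0.980c

β_A = 0.941, β_B = -0.501.
Transform to A's frame with the inverse velocity-addition law: u' = (u − v)/(1 − uv/c²), taking u = β_B and v = β_A.
u' = (-0.501 − 0.941) / (1 − (0.941)(-0.501)) = -1.4420/1.4714 = -0.9800.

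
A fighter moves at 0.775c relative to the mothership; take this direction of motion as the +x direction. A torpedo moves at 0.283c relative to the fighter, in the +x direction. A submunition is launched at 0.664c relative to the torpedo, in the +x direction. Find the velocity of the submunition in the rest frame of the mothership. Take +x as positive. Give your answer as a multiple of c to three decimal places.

0.972c

Apply u = (u' + v)/(1 + u'v/c²) successively, working outward toward the mothership.
Start: velocity of the fighter relative to the mothership = 0.7750c.
Compose with the torpedo (u' = 0.283 in the fighter frame): u_1 = (0.283 + 0.775) / (1 + 0.283·0.775) = 1.0580/1.2193 = 0.8677.
Compose with the submunition (u' = 0.664 in the torpedo frame): u_2 = (0.664 + 0.868) / (1 + 0.664·0.868) = 1.5317/1.5761 = 0.9718.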